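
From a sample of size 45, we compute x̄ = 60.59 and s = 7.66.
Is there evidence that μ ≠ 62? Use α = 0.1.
One-sample t-test:
H₀: μ = 62
H₁: μ ≠ 62
df = n - 1 = 44
t = (x̄ - μ₀) / (s/√n) = (60.59 - 62) / (7.66/√45) = -1.235
p-value = 0.2235

Since p-value > α = 0.1, we fail to reject H₀.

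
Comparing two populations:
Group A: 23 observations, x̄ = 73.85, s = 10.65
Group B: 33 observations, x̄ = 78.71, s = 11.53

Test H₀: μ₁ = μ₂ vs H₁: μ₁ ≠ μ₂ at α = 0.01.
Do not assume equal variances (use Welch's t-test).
Welch's two-sample t-test:
H₀: μ₁ = μ₂
H₁: μ₁ ≠ μ₂
s₁²/n₁ = 10.65²/23 = 4.9314,  s₂²/n₂ = 11.53²/33 = 4.0285
SE = √(s₁²/n₁ + s₂²/n₂) = √(4.9314 + 4.0285) = 2.9933
df (Welch-Satterthwaite) = (s₁²/n₁ + s₂²/n₂)² / [(s₁²/n₁)²/(n₁-1) + (s₂²/n₂)²/(n₂-1)] ≈ 49.78
t = (x̄₁ - x̄₂) / SE = (73.85 - 78.71) / 2.9933 = -4.86 / 2.9933 = -1.624
p-value = 0.1108

Since p-value > α = 0.01, we fail to reject H₀.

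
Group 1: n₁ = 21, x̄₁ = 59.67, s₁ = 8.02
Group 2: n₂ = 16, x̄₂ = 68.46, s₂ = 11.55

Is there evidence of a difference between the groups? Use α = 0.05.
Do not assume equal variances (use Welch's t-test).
Welch's two-sample t-test:
H₀: μ₁ = μ₂
H₁: μ₁ ≠ μ₂
s₁²/n₁ = 8.02²/21 = 3.0629,  s₂²/n₂ = 11.55²/16 = 8.3377
SE = √(s₁²/n₁ + s₂²/n₂) = √(3.0629 + 8.3377) = 3.3765
df (Welch-Satterthwaite) = (s₁²/n₁ + s₂²/n₂)² / [(s₁²/n₁)²/(n₁-1) + (s₂²/n₂)²/(n₂-1)] ≈ 25.47
t = (x̄₁ - x̄₂) / SE = (59.67 - 68.46) / 3.3765 = -8.79 / 3.3765 = -2.603
p-value = 0.0152

Since p-value < α = 0.05, we reject H₀.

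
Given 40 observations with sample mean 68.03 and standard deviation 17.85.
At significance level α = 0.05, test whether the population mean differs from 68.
One-sample t-test:
H₀: μ = 68
H₁: μ ≠ 68
df = n - 1 = 39
t = (x̄ - μ₀) / (s/√n) = (68.03 - 68) / (17.85/√40) = 0.011
p-value = 0.9916

Since p-value > α = 0.05, we fail to reject H₀.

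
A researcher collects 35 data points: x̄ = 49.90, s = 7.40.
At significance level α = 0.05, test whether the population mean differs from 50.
One-sample t-test:
H₀: μ = 50
H₁: μ ≠ 50
df = n - 1 = 34
t = (x̄ - μ₀) / (s/√n) = (49.90 - 50) / (7.40/√35) = -0.080
p-value = 0.9367

Since p-value > α = 0.05, we fail to reject H₀.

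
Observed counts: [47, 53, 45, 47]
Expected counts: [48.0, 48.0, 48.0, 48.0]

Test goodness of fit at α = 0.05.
Chi-square goodness of fit test:
H₀: observed counts match expected distribution
H₁: observed counts differ from expected distribution
df = k - 1 = 3
χ² = Σ(O - E)²/E
   = (47 - 48.0)²/48.0 + (53 - 48.0)²/48.0 + (45 - 48.0)²/48.0 + (47 - 48.0)²/48.0
   = 0.021 + 0.521 + 0.188 + 0.021
   = 0.75
p-value = 0.8614

Since p-value > α = 0.05, we fail to reject H₀.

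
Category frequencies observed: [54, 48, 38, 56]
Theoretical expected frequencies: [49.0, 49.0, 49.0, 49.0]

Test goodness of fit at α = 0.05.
Chi-square goodness of fit test:
H₀: observed counts match expected distribution
H₁: observed counts differ from expected distribution
df = k - 1 = 3
χ² = Σ(O - E)²/E
   = (54 - 49.0)²/49.0 + (48 - 49.0)²/49.0 + (38 - 49.0)²/49.0 + (56 - 49.0)²/49.0
   = 0.510 + 0.020 + 2.469 + 1.000
   = 4.00
p-value = 0.2615

Since p-value > α = 0.05, we fail to reject H₀.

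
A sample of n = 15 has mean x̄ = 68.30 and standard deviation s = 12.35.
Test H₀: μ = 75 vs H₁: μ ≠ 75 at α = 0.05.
One-sample t-test:
H₀: μ = 75
H₁: μ ≠ 75
df = n - 1 = 14
t = (x̄ - μ₀) / (s/√n) = (68.30 - 75) / (12.35/√15) = -2.101
p-value = 0.0542

Since p-value > α = 0.05, we fail to reject H₀.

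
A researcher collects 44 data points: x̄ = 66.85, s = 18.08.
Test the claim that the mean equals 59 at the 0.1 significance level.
One-sample t-test:
H₀: μ = 59
H₁: μ ≠ 59
df = n - 1 = 43
t = (x̄ - μ₀) / (s/√n) = (66.85 - 59) / (18.08/√44) = 2.880
p-value = 0.0062

Since p-value < α = 0.1, we reject H₀.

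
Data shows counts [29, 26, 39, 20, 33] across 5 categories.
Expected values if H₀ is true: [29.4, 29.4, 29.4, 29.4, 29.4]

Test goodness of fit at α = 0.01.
Chi-square goodness of fit test:
H₀: observed counts match expected distribution
H₁: observed counts differ from expected distribution
df = k - 1 = 4
χ² = Σ(O - E)²/E
   = (29 - 29.4)²/29.4 + (26 - 29.4)²/29.4 + (39 - 29.4)²/29.4 + (20 - 29.4)²/29.4 + (33 - 29.4)²/29.4
   = 0.005 + 0.393 + 3.135 + 3.005 + 0.441
   = 6.98
p-value = 0.1370

Since p-value > α = 0.01, we fail to reject H₀.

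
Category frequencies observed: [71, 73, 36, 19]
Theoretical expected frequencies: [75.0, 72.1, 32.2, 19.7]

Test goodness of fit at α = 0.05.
Chi-square goodness of fit test:
H₀: observed counts match expected distribution
H₁: observed counts differ from expected distribution
df = k - 1 = 3
χ² = Σ(O - E)²/E
   = (71 - 75.0)²/75.0 + (73 - 72.1)²/72.1 + (36 - 32.2)²/32.2 + (19 - 19.7)²/19.7
   = 0.213 + 0.011 + 0.448 + 0.025
   = 0.70
p-value = 0.8737

Since p-value > α = 0.05, we fail to reject H₀.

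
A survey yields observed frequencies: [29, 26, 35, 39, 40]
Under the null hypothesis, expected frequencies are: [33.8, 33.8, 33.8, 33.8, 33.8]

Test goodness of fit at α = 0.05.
Chi-square goodness of fit test:
H₀: observed counts match expected distribution
H₁: observed counts differ from expected distribution
df = k - 1 = 4
χ² = Σ(O - E)²/E
   = (29 - 33.8)²/33.8 + (26 - 33.8)²/33.8 + (35 - 33.8)²/33.8 + (39 - 33.8)²/33.8 + (40 - 33.8)²/33.8
   = 0.682 + 1.800 + 0.043 + 0.800 + 1.137
   = 4.46
p-value = 0.3471

Since p-value > α = 0.05, we fail to reject H₀.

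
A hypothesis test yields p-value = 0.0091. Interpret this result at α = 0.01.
Since p = 0.0091 < α = 0.01, reject H₀.
There is sufficient evidence to reject the null hypothesis; the result is statistically significant at the 0.01 level.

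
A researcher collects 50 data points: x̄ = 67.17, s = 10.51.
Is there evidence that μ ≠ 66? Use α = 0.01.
One-sample t-test:
H₀: μ = 66
H₁: μ ≠ 66
df = n - 1 = 49
t = (x̄ - μ₀) / (s/√n) = (67.17 - 66) / (10.51/√50) = 0.787
p-value = 0.4350

Since p-value > α = 0.01, we fail to reject H₀.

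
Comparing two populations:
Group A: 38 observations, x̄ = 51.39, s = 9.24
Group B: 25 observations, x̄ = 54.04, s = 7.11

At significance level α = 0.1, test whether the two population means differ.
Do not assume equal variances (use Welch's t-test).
Welch's two-sample t-test:
H₀: μ₁ = μ₂
H₁: μ₁ ≠ μ₂
s₁²/n₁ = 9.24²/38 = 2.2468,  s₂²/n₂ = 7.11²/25 = 2.0221
SE = √(s₁²/n₁ + s₂²/n₂) = √(2.2468 + 2.0221) = 2.0661
df (Welch-Satterthwaite) = (s₁²/n₁ + s₂²/n₂)² / [(s₁²/n₁)²/(n₁-1) + (s₂²/n₂)²/(n₂-1)] ≈ 59.40
t = (x̄₁ - x̄₂) / SE = (51.39 - 54.04) / 2.0661 = -2.65 / 2.0661 = -1.283
p-value = 0.2046

Since p-value > α = 0.1, we fail to reject H₀.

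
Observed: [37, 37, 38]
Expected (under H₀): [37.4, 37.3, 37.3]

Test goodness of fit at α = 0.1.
Chi-square goodness of fit test:
H₀: observed counts match expected distribution
H₁: observed counts differ from expected distribution
df = k - 1 = 2
χ² = Σ(O - E)²/E
   = (37 - 37.4)²/37.4 + (37 - 37.3)²/37.3 + (38 - 37.3)²/37.3
   = 0.004 + 0.002 + 0.013
   = 0.02
p-value = 0.9901

Since p-value > α = 0.1, we fail to reject H₀.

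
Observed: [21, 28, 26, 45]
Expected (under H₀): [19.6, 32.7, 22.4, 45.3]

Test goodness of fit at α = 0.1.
Chi-square goodness of fit test:
H₀: observed counts match expected distribution
H₁: observed counts differ from expected distribution
df = k - 1 = 3
χ² = Σ(O - E)²/E
   = (21 - 19.6)²/19.6 + (28 - 32.7)²/32.7 + (26 - 22.4)²/22.4 + (45 - 45.3)²/45.3
   = 0.100 + 0.676 + 0.579 + 0.002
   = 1.36
p-value = 0.7159

Since p-value > α = 0.1, we fail to reject H₀.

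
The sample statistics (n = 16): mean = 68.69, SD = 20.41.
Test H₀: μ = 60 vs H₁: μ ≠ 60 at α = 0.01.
One-sample t-test:
H₀: μ = 60
H₁: μ ≠ 60
df = n - 1 = 15
t = (x̄ - μ₀) / (s/√n) = (68.69 - 60) / (20.41/√16) = 1.703
p-value = 0.1092

Since p-value > α = 0.01, we fail to reject H₀.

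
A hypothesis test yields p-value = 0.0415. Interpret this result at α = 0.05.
Since p = 0.0415 < α = 0.05, reject H₀.
There is sufficient evidence to reject the null hypothesis; the result is statistically significant at the 0.05 level.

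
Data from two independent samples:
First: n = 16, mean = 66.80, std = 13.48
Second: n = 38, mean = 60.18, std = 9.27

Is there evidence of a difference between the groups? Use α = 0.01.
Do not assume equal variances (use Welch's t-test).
Welch's two-sample t-test:
H₀: μ₁ = μ₂
H₁: μ₁ ≠ μ₂
s₁²/n₁ = 13.48²/16 = 11.3569,  s₂²/n₂ = 9.27²/38 = 2.2614
SE = √(s₁²/n₁ + s₂²/n₂) = √(11.3569 + 2.2614) = 3.6903
df (Welch-Satterthwaite) = (s₁²/n₁ + s₂²/n₂)² / [(s₁²/n₁)²/(n₁-1) + (s₂²/n₂)²/(n₂-1)] ≈ 21.23
t = (x̄₁ - x̄₂) / SE = (66.80 - 60.18) / 3.6903 = 6.62 / 3.6903 = 1.794
p-value = 0.0871

Since p-value > α = 0.01, we fail to reject H₀.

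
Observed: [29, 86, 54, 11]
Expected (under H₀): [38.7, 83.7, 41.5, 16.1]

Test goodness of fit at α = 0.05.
Chi-square goodness of fit test:
H₀: observed counts match expected distribution
H₁: observed counts differ from expected distribution
df = k - 1 = 3
χ² = Σ(O - E)²/E
   = (29 - 38.7)²/38.7 + (86 - 83.7)²/83.7 + (54 - 41.5)²/41.5 + (11 - 16.1)²/16.1
   = 2.431 + 0.063 + 3.765 + 1.616
   = 7.88
p-value = 0.0487

Since p-value < α = 0.05, we reject H₀.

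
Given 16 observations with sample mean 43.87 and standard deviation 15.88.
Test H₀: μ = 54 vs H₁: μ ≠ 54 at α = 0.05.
One-sample t-test:
H₀: μ = 54
H₁: μ ≠ 54
df = n - 1 = 15
t = (x̄ - μ₀) / (s/√n) = (43.87 - 54) / (15.88/√16) = -2.552
p-value = 0.0221

Since p-value < α = 0.05, we reject H₀.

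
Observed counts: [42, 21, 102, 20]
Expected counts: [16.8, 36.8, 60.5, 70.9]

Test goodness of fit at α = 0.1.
Chi-square goodness of fit test:
H₀: observed counts match expected distribution
H₁: observed counts differ from expected distribution
df = k - 1 = 3
χ² = Σ(O - E)²/E
   = (42 - 16.8)²/16.8 + (21 - 36.8)²/36.8 + (102 - 60.5)²/60.5 + (20 - 70.9)²/70.9
   = 37.800 + 6.784 + 28.467 + 36.542
   = 109.59
p-value < 0.0001

Since p-value < α = 0.1, we reject H₀.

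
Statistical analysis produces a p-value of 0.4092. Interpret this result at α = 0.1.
Since p = 0.4092 > α = 0.1, fail to reject H₀.
There is insufficient evidence to reject the null hypothesis; the result is not statistically significant at the 0.1 level.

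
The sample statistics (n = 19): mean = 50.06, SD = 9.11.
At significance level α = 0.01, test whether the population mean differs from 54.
One-sample t-test:
H₀: μ = 54
H₁: μ ≠ 54
df = n - 1 = 18
t = (x̄ - μ₀) / (s/√n) = (50.06 - 54) / (9.11/√19) = -1.885
p-value = 0.0757

Since p-value > α = 0.01, we fail to reject H₀.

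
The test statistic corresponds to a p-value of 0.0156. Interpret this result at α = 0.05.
Since p = 0.0156 < α = 0.05, reject H₀.
There is sufficient evidence to reject the null hypothesis; the result is statistically significant at the 0.05 level.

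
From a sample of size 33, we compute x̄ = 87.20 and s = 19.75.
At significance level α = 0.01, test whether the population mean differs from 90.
One-sample t-test:
H₀: μ = 90
H₁: μ ≠ 90
df = n - 1 = 32
t = (x̄ - μ₀) / (s/√n) = (87.20 - 90) / (19.75/√33) = -0.814
p-value = 0.4214

Since p-value > α = 0.01, we fail to reject H₀.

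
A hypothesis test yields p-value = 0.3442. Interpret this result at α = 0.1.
Since p = 0.3442 > α = 0.1, fail to reject H₀.
There is insufficient evidence to reject the null hypothesis; the result is not statistically significant at the 0.1 level.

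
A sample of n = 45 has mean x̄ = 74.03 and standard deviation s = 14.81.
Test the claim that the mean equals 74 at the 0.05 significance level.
One-sample t-test:
H₀: μ = 74
H₁: μ ≠ 74
df = n - 1 = 44
t = (x̄ - μ₀) / (s/√n) = (74.03 - 74) / (14.81/√45) = 0.014
p-value = 0.9892

Since p-value > α = 0.05, we fail to reject H₀.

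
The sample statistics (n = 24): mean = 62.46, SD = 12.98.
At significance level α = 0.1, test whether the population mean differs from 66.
One-sample t-test:
H₀: μ = 66
H₁: μ ≠ 66
df = n - 1 = 23
t = (x̄ - μ₀) / (s/√n) = (62.46 - 66) / (12.98/√24) = -1.336
p-value = 0.1946

Since p-value > α = 0.1, we fail to reject H₀.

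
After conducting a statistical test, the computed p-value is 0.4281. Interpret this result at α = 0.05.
Since p = 0.4281 > α = 0.05, fail to reject H₀.
There is insufficient evidence to reject the null hypothesis; the result is not statistically significant at the 0.05 level.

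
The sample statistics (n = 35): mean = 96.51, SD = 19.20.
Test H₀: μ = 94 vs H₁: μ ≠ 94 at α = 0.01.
One-sample t-test:
H₀: μ = 94
H₁: μ ≠ 94
df = n - 1 = 34
t = (x̄ - μ₀) / (s/√n) = (96.51 - 94) / (19.20/√35) = 0.773
p-value = 0.4446

Since p-value > α = 0.01, we fail to reject H₀.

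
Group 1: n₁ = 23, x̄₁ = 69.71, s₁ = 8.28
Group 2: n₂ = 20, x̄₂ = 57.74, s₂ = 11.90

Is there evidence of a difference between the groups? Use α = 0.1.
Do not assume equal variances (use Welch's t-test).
Welch's two-sample t-test:
H₀: μ₁ = μ₂
H₁: μ₁ ≠ μ₂
s₁²/n₁ = 8.28²/23 = 2.9808,  s₂²/n₂ = 11.90²/20 = 7.0805
SE = √(s₁²/n₁ + s₂²/n₂) = √(2.9808 + 7.0805) = 3.1720
df (Welch-Satterthwaite) = (s₁²/n₁ + s₂²/n₂)² / [(s₁²/n₁)²/(n₁-1) + (s₂²/n₂)²/(n₂-1)] ≈ 33.27
t = (x̄₁ - x̄₂) / SE = (69.71 - 57.74) / 3.1720 = 11.97 / 3.1720 = 3.774
p-value = 0.0006

Since p-value < α = 0.1, we reject H₀.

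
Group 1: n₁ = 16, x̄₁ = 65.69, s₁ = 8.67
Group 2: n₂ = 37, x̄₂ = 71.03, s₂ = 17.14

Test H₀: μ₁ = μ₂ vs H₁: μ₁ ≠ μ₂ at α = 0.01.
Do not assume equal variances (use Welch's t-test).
Welch's two-sample t-test:
H₀: μ₁ = μ₂
H₁: μ₁ ≠ μ₂
s₁²/n₁ = 8.67²/16 = 4.6981,  s₂²/n₂ = 17.14²/37 = 7.9400
SE = √(s₁²/n₁ + s₂²/n₂) = √(4.6981 + 7.9400) = 3.5550
df (Welch-Satterthwaite) = (s₁²/n₁ + s₂²/n₂)² / [(s₁²/n₁)²/(n₁-1) + (s₂²/n₂)²/(n₂-1)] ≈ 49.56
t = (x̄₁ - x̄₂) / SE = (65.69 - 71.03) / 3.5550 = -5.34 / 3.5550 = -1.502
p-value = 0.1394

Since p-value > α = 0.01, we fail to reject H₀.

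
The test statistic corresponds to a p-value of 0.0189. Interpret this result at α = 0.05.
Since p = 0.0189 < α = 0.05, reject H₀.
There is sufficient evidence to reject the null hypothesis; the result is statistically significant at the 0.05 level.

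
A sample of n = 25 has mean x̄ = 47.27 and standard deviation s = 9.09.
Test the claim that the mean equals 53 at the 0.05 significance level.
One-sample t-test:
H₀: μ = 53
H₁: μ ≠ 53
df = n - 1 = 24
t = (x̄ - μ₀) / (s/√n) = (47.27 - 53) / (9.09/√25) = -3.152
p-value = 0.0043

Since p-value < α = 0.05, we reject H₀.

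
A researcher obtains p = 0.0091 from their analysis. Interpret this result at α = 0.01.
Since p = 0.0091 < α = 0.01, reject H₀.
There is sufficient evidence to reject the null hypothesis; the result is statistically significant at the 0.01 level.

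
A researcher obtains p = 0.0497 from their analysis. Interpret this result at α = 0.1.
Since p = 0.0497 < α = 0.1, reject H₀.
There is sufficient evidence to reject the null hypothesis; the result is statistically significant at the 0.1 level.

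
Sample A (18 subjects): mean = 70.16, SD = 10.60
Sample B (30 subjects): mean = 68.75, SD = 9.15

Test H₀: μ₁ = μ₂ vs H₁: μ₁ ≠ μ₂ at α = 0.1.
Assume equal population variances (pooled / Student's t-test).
Student's two-sample t-test (equal variances):
H₀: μ₁ = μ₂
H₁: μ₁ ≠ μ₂
df = n₁ + n₂ - 2 = 46
Pooled variance s_p² = [(n₁-1)s₁² + (n₂-1)s₂²] / (n₁ + n₂ - 2) = [(17)(10.60²) + (29)(9.15²)] / 46 = 94.3059
SE = √(s_p²(1/n₁ + 1/n₂)) = √(94.3059 × (1/18 + 1/30)) = 2.8953
t = (x̄₁ - x̄₂) / SE = (70.16 - 68.75) / 2.8953 = 1.41 / 2.8953 = 0.487
p-value = 0.6286

Since p-value > α = 0.1, we fail to reject H₀.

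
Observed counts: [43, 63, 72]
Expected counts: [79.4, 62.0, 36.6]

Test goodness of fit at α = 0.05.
Chi-square goodness of fit test:
H₀: observed counts match expected distribution
H₁: observed counts differ from expected distribution
df = k - 1 = 2
χ² = Σ(O - E)²/E
   = (43 - 79.4)²/79.4 + (63 - 62.0)²/62.0 + (72 - 36.6)²/36.6
   = 16.687 + 0.016 + 34.239
   = 50.94
p-value < 0.0001

Since p-value < α = 0.05, we reject H₀.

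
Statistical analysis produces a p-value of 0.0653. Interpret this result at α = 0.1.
Since p = 0.0653 < α = 0.1, reject H₀.
There is sufficient evidence to reject the null hypothesis; the result is statistically significant at the 0.1 level.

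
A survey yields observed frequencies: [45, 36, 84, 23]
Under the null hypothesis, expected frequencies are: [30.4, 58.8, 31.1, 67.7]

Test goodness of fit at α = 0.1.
Chi-square goodness of fit test:
H₀: observed counts match expected distribution
H₁: observed counts differ from expected distribution
df = k - 1 = 3
χ² = Σ(O - E)²/E
   = (45 - 30.4)²/30.4 + (36 - 58.8)²/58.8 + (84 - 31.1)²/31.1 + (23 - 67.7)²/67.7
   = 7.012 + 8.841 + 89.981 + 29.514
   = 135.35
p-value < 0.0001

Since p-value < α = 0.1, we reject H₀.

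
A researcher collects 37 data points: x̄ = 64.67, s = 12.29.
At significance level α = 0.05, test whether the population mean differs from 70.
One-sample t-test:
H₀: μ = 70
H₁: μ ≠ 70
df = n - 1 = 36
t = (x̄ - μ₀) / (s/√n) = (64.67 - 70) / (12.29/√37) = -2.638
p-value = 0.0122

Since p-value < α = 0.05, we reject H₀.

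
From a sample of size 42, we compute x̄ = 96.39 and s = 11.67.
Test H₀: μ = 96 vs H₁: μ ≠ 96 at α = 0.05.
One-sample t-test:
H₀: μ = 96
H₁: μ ≠ 96
df = n - 1 = 41
t = (x̄ - μ₀) / (s/√n) = (96.39 - 96) / (11.67/√42) = 0.217
p-value = 0.8296

Since p-value > α = 0.05, we fail to reject H₀.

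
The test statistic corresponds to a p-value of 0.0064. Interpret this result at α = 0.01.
Since p = 0.0064 < α = 0.01, reject H₀.
There is sufficient evidence to reject the null hypothesis; the result is statistically significant at the 0.01 level.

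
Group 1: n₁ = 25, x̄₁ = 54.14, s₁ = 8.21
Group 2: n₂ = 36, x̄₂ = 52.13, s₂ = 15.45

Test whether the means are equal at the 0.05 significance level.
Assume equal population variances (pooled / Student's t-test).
Student's two-sample t-test (equal variances):
H₀: μ₁ = μ₂
H₁: μ₁ ≠ μ₂
df = n₁ + n₂ - 2 = 59
Pooled variance s_p² = [(n₁-1)s₁² + (n₂-1)s₂²] / (n₁ + n₂ - 2) = [(24)(8.21²) + (35)(15.45²)] / 59 = 169.0218
SE = √(s_p²(1/n₁ + 1/n₂)) = √(169.0218 × (1/25 + 1/36)) = 3.3847
t = (x̄₁ - x̄₂) / SE = (54.14 - 52.13) / 3.3847 = 2.01 / 3.3847 = 0.594
p-value = 0.5549

Since p-value > α = 0.05, we fail to reject H₀.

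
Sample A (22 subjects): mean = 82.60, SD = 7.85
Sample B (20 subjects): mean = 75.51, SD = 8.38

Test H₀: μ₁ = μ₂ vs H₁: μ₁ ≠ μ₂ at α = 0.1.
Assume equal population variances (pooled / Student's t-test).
Student's two-sample t-test (equal variances):
H₀: μ₁ = μ₂
H₁: μ₁ ≠ μ₂
df = n₁ + n₂ - 2 = 40
Pooled variance s_p² = [(n₁-1)s₁² + (n₂-1)s₂²] / (n₁ + n₂ - 2) = [(21)(7.85²) + (19)(8.38²)] / 40 = 65.7084
SE = √(s_p²(1/n₁ + 1/n₂)) = √(65.7084 × (1/22 + 1/20)) = 2.5044
t = (x̄₁ - x̄₂) / SE = (82.60 - 75.51) / 2.5044 = 7.09 / 2.5044 = 2.831
p-value = 0.0072

Since p-value < α = 0.1, we reject H₀.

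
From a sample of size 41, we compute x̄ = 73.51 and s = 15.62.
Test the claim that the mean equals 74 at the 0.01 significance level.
One-sample t-test:
H₀: μ = 74
H₁: μ ≠ 74
df = n - 1 = 40
t = (x̄ - μ₀) / (s/√n) = (73.51 - 74) / (15.62/√41) = -0.201
p-value = 0.8418

Since p-value > α = 0.01, we fail to reject H₀.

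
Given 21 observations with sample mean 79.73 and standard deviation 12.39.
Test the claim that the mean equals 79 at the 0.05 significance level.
One-sample t-test:
H₀: μ = 79
H₁: μ ≠ 79
df = n - 1 = 20
t = (x̄ - μ₀) / (s/√n) = (79.73 - 79) / (12.39/√21) = 0.270
p-value = 0.7899

Since p-value > α = 0.05, we fail to reject H₀.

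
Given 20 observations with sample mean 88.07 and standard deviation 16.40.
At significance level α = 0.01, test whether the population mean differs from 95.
One-sample t-test:
H₀: μ = 95
H₁: μ ≠ 95
df = n - 1 = 19
t = (x̄ - μ₀) / (s/√n) = (88.07 - 95) / (16.40/√20) = -1.890
p-value = 0.0741

Since p-value > α = 0.01, we fail to reject H₀.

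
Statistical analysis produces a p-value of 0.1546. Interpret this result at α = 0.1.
Since p = 0.1546 > α = 0.1, fail to reject H₀.
There is insufficient evidence to reject the null hypothesis; the result is not statistically significant at the 0.1 level.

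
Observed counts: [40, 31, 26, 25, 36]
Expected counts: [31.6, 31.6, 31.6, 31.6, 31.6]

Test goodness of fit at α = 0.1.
Chi-square goodness of fit test:
H₀: observed counts match expected distribution
H₁: observed counts differ from expected distribution
df = k - 1 = 4
χ² = Σ(O - E)²/E
   = (40 - 31.6)²/31.6 + (31 - 31.6)²/31.6 + (26 - 31.6)²/31.6 + (25 - 31.6)²/31.6 + (36 - 31.6)²/31.6
   = 2.233 + 0.011 + 0.992 + 1.378 + 0.613
   = 5.23
p-value = 0.2647

Since p-value > α = 0.1, we fail to reject H₀.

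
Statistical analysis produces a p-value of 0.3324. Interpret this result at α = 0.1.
Since p = 0.3324 > α = 0.1, fail to reject H₀.
There is insufficient evidence to reject the null hypothesis; the result is not statistically significant at the 0.1 level.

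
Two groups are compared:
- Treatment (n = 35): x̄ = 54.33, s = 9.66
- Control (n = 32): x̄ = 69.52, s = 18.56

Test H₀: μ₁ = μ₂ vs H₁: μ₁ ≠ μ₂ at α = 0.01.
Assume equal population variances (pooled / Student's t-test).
Student's two-sample t-test (equal variances):
H₀: μ₁ = μ₂
H₁: μ₁ ≠ μ₂
df = n₁ + n₂ - 2 = 65
Pooled variance s_p² = [(n₁-1)s₁² + (n₂-1)s₂²] / (n₁ + n₂ - 2) = [(34)(9.66²) + (31)(18.56²)] / 65 = 213.0986
SE = √(s_p²(1/n₁ + 1/n₂)) = √(213.0986 × (1/35 + 1/32)) = 3.5704
t = (x̄₁ - x̄₂) / SE = (54.33 - 69.52) / 3.5704 = -15.19 / 3.5704 = -4.254
p-value = 0.0001

Since p-value < α = 0.01, we reject H₀.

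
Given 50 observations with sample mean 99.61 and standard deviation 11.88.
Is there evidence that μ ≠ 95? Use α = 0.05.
One-sample t-test:
H₀: μ = 95
H₁: μ ≠ 95
df = n - 1 = 49
t = (x̄ - μ₀) / (s/√n) = (99.61 - 95) / (11.88/√50) = 2.744
p-value = 0.0085

Since p-value < α = 0.05, we reject H₀.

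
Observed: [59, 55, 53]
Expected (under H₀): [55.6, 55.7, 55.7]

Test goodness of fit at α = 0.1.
Chi-square goodness of fit test:
H₀: observed counts match expected distribution
H₁: observed counts differ from expected distribution
df = k - 1 = 2
χ² = Σ(O - E)²/E
   = (59 - 55.6)²/55.6 + (55 - 55.7)²/55.7 + (53 - 55.7)²/55.7
   = 0.208 + 0.009 + 0.131
   = 0.35
p-value = 0.8405

Since p-value > α = 0.1, we fail to reject H₀.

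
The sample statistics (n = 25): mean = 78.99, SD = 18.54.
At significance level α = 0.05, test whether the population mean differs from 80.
One-sample t-test:
H₀: μ = 80
H₁: μ ≠ 80
df = n - 1 = 24
t = (x̄ - μ₀) / (s/√n) = (78.99 - 80) / (18.54/√25) = -0.272
p-value = 0.7877

Since p-value > α = 0.05, we fail to reject H₀.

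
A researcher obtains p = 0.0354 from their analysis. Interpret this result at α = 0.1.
Since p = 0.0354 < α = 0.1, reject H₀.
There is sufficient evidence to reject the null hypothesis; the result is statistically significant at the 0.1 level.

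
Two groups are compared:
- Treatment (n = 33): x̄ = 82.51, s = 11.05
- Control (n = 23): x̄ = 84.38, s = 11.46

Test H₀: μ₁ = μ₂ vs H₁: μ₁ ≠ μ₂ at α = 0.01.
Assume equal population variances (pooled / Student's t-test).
Student's two-sample t-test (equal variances):
H₀: μ₁ = μ₂
H₁: μ₁ ≠ μ₂
df = n₁ + n₂ - 2 = 54
Pooled variance s_p² = [(n₁-1)s₁² + (n₂-1)s₂²] / (n₁ + n₂ - 2) = [(32)(11.05²) + (22)(11.46²)] / 54 = 125.8625
SE = √(s_p²(1/n₁ + 1/n₂)) = √(125.8625 × (1/33 + 1/23)) = 3.0473
t = (x̄₁ - x̄₂) / SE = (82.51 - 84.38) / 3.0473 = -1.87 / 3.0473 = -0.614
p-value = 0.5420

Since p-value > α = 0.01, we fail to reject H₀.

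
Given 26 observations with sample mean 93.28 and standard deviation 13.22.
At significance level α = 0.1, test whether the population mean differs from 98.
One-sample t-test:
H₀: μ = 98
H₁: μ ≠ 98
df = n - 1 = 25
t = (x̄ - μ₀) / (s/√n) = (93.28 - 98) / (13.22/√26) = -1.821
p-value = 0.0807

Since p-value < α = 0.1, we reject H₀.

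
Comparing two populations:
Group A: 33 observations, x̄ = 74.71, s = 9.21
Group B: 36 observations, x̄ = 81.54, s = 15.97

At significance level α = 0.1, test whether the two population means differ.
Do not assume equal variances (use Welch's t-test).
Welch's two-sample t-test:
H₀: μ₁ = μ₂
H₁: μ₁ ≠ μ₂
s₁²/n₁ = 9.21²/33 = 2.5704,  s₂²/n₂ = 15.97²/36 = 7.0845
SE = √(s₁²/n₁ + s₂²/n₂) = √(2.5704 + 7.0845) = 3.1072
df (Welch-Satterthwaite) = (s₁²/n₁ + s₂²/n₂)² / [(s₁²/n₁)²/(n₁-1) + (s₂²/n₂)²/(n₂-1)] ≈ 56.82
t = (x̄₁ - x̄₂) / SE = (74.71 - 81.54) / 3.1072 = -6.83 / 3.1072 = -2.198
p-value = 0.0320

Since p-value < α = 0.1, we reject H₀.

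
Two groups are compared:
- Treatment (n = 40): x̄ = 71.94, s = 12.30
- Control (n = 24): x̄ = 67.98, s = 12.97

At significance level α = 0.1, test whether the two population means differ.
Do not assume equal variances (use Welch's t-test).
Welch's two-sample t-test:
H₀: μ₁ = μ₂
H₁: μ₁ ≠ μ₂
s₁²/n₁ = 12.30²/40 = 3.7823,  s₂²/n₂ = 12.97²/24 = 7.0092
SE = √(s₁²/n₁ + s₂²/n₂) = √(3.7823 + 7.0092) = 3.2850
df (Welch-Satterthwaite) = (s₁²/n₁ + s₂²/n₂)² / [(s₁²/n₁)²/(n₁-1) + (s₂²/n₂)²/(n₂-1)] ≈ 46.53
t = (x̄₁ - x̄₂) / SE = (71.94 - 67.98) / 3.2850 = 3.96 / 3.2850 = 1.205
p-value = 0.2341

Since p-value > α = 0.1, we fail to reject H₀.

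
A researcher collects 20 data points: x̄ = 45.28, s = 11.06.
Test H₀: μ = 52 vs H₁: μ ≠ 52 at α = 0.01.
One-sample t-test:
H₀: μ = 52
H₁: μ ≠ 52
df = n - 1 = 19
t = (x̄ - μ₀) / (s/√n) = (45.28 - 52) / (11.06/√20) = -2.717
p-value = 0.0137

Since p-value > α = 0.01, we fail to reject H₀.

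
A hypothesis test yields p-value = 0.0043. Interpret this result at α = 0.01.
Since p = 0.0043 < α = 0.01, reject H₀.
There is sufficient evidence to reject the null hypothesis; the result is statistically significant at the 0.01 level.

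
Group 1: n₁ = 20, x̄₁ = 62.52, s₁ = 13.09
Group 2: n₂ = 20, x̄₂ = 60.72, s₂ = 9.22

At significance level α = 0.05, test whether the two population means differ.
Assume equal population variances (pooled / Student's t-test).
Student's two-sample t-test (equal variances):
H₀: μ₁ = μ₂
H₁: μ₁ ≠ μ₂
df = n₁ + n₂ - 2 = 38
Pooled variance s_p² = [(n₁-1)s₁² + (n₂-1)s₂²] / (n₁ + n₂ - 2) = [(19)(13.09²) + (19)(9.22²)] / 38 = 128.1783
SE = √(s_p²(1/n₁ + 1/n₂)) = √(128.1783 × (1/20 + 1/20)) = 3.5802
t = (x̄₁ - x̄₂) / SE = (62.52 - 60.72) / 3.5802 = 1.80 / 3.5802 = 0.503
p-value = 0.6180

Since p-value > α = 0.05, we fail to reject H₀.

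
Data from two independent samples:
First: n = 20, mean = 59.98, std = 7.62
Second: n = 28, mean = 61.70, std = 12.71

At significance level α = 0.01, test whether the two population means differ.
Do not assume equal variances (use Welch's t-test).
Welch's two-sample t-test:
H₀: μ₁ = μ₂
H₁: μ₁ ≠ μ₂
s₁²/n₁ = 7.62²/20 = 2.9032,  s₂²/n₂ = 12.71²/28 = 5.7694
SE = √(s₁²/n₁ + s₂²/n₂) = √(2.9032 + 5.7694) = 2.9449
df (Welch-Satterthwaite) = (s₁²/n₁ + s₂²/n₂)² / [(s₁²/n₁)²/(n₁-1) + (s₂²/n₂)²/(n₂-1)] ≈ 44.87
t = (x̄₁ - x̄₂) / SE = (59.98 - 61.70) / 2.9449 = -1.72 / 2.9449 = -0.584
p-value = 0.5621

Since p-value > α = 0.01, we fail to reject H₀.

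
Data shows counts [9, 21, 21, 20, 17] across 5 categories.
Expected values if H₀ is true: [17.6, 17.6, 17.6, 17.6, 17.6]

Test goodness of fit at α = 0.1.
Chi-square goodness of fit test:
H₀: observed counts match expected distribution
H₁: observed counts differ from expected distribution
df = k - 1 = 4
χ² = Σ(O - E)²/E
   = (9 - 17.6)²/17.6 + (21 - 17.6)²/17.6 + (21 - 17.6)²/17.6 + (20 - 17.6)²/17.6 + (17 - 17.6)²/17.6
   = 4.202 + 0.657 + 0.657 + 0.327 + 0.020
   = 5.86
p-value = 0.2096

Since p-value > α = 0.1, we fail to reject H₀.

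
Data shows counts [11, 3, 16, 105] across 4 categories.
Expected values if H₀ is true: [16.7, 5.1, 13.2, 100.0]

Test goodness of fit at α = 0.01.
Chi-square goodness of fit test:
H₀: observed counts match expected distribution
H₁: observed counts differ from expected distribution
df = k - 1 = 3
χ² = Σ(O - E)²/E
   = (11 - 16.7)²/16.7 + (3 - 5.1)²/5.1 + (16 - 13.2)²/13.2 + (105 - 100.0)²/100.0
   = 1.946 + 0.865 + 0.594 + 0.250
   = 3.65
p-value = 0.3013

Since p-value > α = 0.01, we fail to reject H₀.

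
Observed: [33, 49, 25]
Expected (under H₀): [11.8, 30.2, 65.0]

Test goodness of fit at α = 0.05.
Chi-square goodness of fit test:
H₀: observed counts match expected distribution
H₁: observed counts differ from expected distribution
df = k - 1 = 2
χ² = Σ(O - E)²/E
   = (33 - 11.8)²/11.8 + (49 - 30.2)²/30.2 + (25 - 65.0)²/65.0
   = 38.088 + 11.703 + 24.615
   = 74.41
p-value < 0.0001

Since p-value < α = 0.05, we reject H₀.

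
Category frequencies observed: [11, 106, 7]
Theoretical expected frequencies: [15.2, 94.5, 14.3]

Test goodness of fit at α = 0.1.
Chi-square goodness of fit test:
H₀: observed counts match expected distribution
H₁: observed counts differ from expected distribution
df = k - 1 = 2
χ² = Σ(O - E)²/E
   = (11 - 15.2)²/15.2 + (106 - 94.5)²/94.5 + (7 - 14.3)²/14.3
   = 1.161 + 1.399 + 3.727
   = 6.29
p-value = 0.0431

Since p-value < α = 0.1, we reject H₀.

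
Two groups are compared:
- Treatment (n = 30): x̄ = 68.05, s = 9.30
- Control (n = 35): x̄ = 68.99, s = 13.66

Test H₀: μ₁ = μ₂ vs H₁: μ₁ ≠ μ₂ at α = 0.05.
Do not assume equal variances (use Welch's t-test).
Welch's two-sample t-test:
H₀: μ₁ = μ₂
H₁: μ₁ ≠ μ₂
s₁²/n₁ = 9.30²/30 = 2.8830,  s₂²/n₂ = 13.66²/35 = 5.3313
SE = √(s₁²/n₁ + s₂²/n₂) = √(2.8830 + 5.3313) = 2.8661
df (Welch-Satterthwaite) = (s₁²/n₁ + s₂²/n₂)² / [(s₁²/n₁)²/(n₁-1) + (s₂²/n₂)²/(n₂-1)] ≈ 60.11
t = (x̄₁ - x̄₂) / SE = (68.05 - 68.99) / 2.8661 = -0.94 / 2.8661 = -0.328
p-value = 0.7441

Since p-value > α = 0.05, we fail to reject H₀.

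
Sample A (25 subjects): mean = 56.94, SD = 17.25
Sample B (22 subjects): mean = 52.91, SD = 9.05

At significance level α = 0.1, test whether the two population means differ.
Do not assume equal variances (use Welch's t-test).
Welch's two-sample t-test:
H₀: μ₁ = μ₂
H₁: μ₁ ≠ μ₂
s₁²/n₁ = 17.25²/25 = 11.9025,  s₂²/n₂ = 9.05²/22 = 3.7228
SE = √(s₁²/n₁ + s₂²/n₂) = √(11.9025 + 3.7228) = 3.9529
df (Welch-Satterthwaite) = (s₁²/n₁ + s₂²/n₂)² / [(s₁²/n₁)²/(n₁-1) + (s₂²/n₂)²/(n₂-1)] ≈ 37.20
t = (x̄₁ - x̄₂) / SE = (56.94 - 52.91) / 3.9529 = 4.03 / 3.9529 = 1.020
p-value = 0.3145

Since p-value > α = 0.1, we fail to reject H₀.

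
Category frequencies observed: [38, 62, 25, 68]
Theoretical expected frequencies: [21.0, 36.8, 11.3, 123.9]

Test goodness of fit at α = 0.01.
Chi-square goodness of fit test:
H₀: observed counts match expected distribution
H₁: observed counts differ from expected distribution
df = k - 1 = 3
χ² = Σ(O - E)²/E
   = (38 - 21.0)²/21.0 + (62 - 36.8)²/36.8 + (25 - 11.3)²/11.3 + (68 - 123.9)²/123.9
   = 13.762 + 17.257 + 16.610 + 25.220
   = 72.85
p-value < 0.0001

Since p-value < α = 0.01, we reject H₀.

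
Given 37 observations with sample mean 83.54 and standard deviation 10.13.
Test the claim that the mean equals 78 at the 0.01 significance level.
One-sample t-test:
H₀: μ = 78
H₁: μ ≠ 78
df = n - 1 = 36
t = (x̄ - μ₀) / (s/√n) = (83.54 - 78) / (10.13/√37) = 3.327
p-value = 0.0020

Since p-value < α = 0.01, we reject H₀.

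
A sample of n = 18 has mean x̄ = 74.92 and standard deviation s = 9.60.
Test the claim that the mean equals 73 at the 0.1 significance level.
One-sample t-test:
H₀: μ = 73
H₁: μ ≠ 73
df = n - 1 = 17
t = (x̄ - μ₀) / (s/√n) = (74.92 - 73) / (9.60/√18) = 0.849
p-value = 0.4079

Since p-value > α = 0.1, we fail to reject H₀.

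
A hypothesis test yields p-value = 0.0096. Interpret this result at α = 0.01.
Since p = 0.0096 < α = 0.01, reject H₀.
There is sufficient evidence to reject the null hypothesis; the result is statistically significant at the 0.01 level.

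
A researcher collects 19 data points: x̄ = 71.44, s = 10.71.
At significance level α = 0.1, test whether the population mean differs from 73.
One-sample t-test:
H₀: μ = 73
H₁: μ ≠ 73
df = n - 1 = 18
t = (x̄ - μ₀) / (s/√n) = (71.44 - 73) / (10.71/√19) = -0.635
p-value = 0.5335

Since p-value > α = 0.1, we fail to reject H₀.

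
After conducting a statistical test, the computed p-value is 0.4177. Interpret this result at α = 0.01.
Since p = 0.4177 > α = 0.01, fail to reject H₀.
There is insufficient evidence to reject the null hypothesis; the result is not statistically significant at the 0.01 level.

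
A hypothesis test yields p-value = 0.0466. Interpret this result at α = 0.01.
Since p = 0.0466 > α = 0.01, fail to reject H₀.
There is insufficient evidence to reject the null hypothesis; the result is not statistically significant at the 0.01 level.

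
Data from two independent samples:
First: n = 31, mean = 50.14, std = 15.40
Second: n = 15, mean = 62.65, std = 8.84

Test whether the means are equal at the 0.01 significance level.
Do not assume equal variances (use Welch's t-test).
Welch's two-sample t-test:
H₀: μ₁ = μ₂
H₁: μ₁ ≠ μ₂
s₁²/n₁ = 15.40²/31 = 7.6503,  s₂²/n₂ = 8.84²/15 = 5.2097
SE = √(s₁²/n₁ + s₂²/n₂) = √(7.6503 + 5.2097) = 3.5861
df (Welch-Satterthwaite) = (s₁²/n₁ + s₂²/n₂)² / [(s₁²/n₁)²/(n₁-1) + (s₂²/n₂)²/(n₂-1)] ≈ 42.52
t = (x̄₁ - x̄₂) / SE = (50.14 - 62.65) / 3.5861 = -12.51 / 3.5861 = -3.488
p-value = 0.0011

Since p-value < α = 0.01, we reject H₀.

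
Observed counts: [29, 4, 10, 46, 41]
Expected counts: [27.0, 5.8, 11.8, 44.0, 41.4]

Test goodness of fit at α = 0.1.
Chi-square goodness of fit test:
H₀: observed counts match expected distribution
H₁: observed counts differ from expected distribution
df = k - 1 = 4
χ² = Σ(O - E)²/E
   = (29 - 27.0)²/27.0 + (4 - 5.8)²/5.8 + (10 - 11.8)²/11.8 + (46 - 44.0)²/44.0 + (41 - 41.4)²/41.4
   = 0.148 + 0.559 + 0.275 + 0.091 + 0.004
   = 1.08
p-value = 0.8980

Since p-value > α = 0.1, we fail to reject H₀.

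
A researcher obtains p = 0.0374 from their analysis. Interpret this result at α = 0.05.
Since p = 0.0374 < α = 0.05, reject H₀.
There is sufficient evidence to reject the null hypothesis; the result is statistically significant at the 0.05 level.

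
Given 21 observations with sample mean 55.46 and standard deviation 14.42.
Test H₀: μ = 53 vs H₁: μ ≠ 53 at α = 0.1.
One-sample t-test:
H₀: μ = 53
H₁: μ ≠ 53
df = n - 1 = 20
t = (x̄ - μ₀) / (s/√n) = (55.46 - 53) / (14.42/√21) = 0.782
p-value = 0.4435

Since p-value > α = 0.1, we fail to reject H₀.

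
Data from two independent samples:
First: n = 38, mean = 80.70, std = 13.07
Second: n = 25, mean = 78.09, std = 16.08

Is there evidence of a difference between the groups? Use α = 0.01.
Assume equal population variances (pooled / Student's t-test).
Student's two-sample t-test (equal variances):
H₀: μ₁ = μ₂
H₁: μ₁ ≠ μ₂
df = n₁ + n₂ - 2 = 61
Pooled variance s_p² = [(n₁-1)s₁² + (n₂-1)s₂²] / (n₁ + n₂ - 2) = [(37)(13.07²) + (24)(16.08²)] / 61 = 205.3461
SE = √(s_p²(1/n₁ + 1/n₂)) = √(205.3461 × (1/38 + 1/25)) = 3.6902
t = (x̄₁ - x̄₂) / SE = (80.70 - 78.09) / 3.6902 = 2.61 / 3.6902 = 0.707
p-value = 0.4821

Since p-value > α = 0.01, we fail to reject H₀.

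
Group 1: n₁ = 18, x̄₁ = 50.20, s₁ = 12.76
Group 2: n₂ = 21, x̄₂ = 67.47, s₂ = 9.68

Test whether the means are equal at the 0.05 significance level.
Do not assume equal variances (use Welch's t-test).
Welch's two-sample t-test:
H₀: μ₁ = μ₂
H₁: μ₁ ≠ μ₂
s₁²/n₁ = 12.76²/18 = 9.0454,  s₂²/n₂ = 9.68²/21 = 4.4620
SE = √(s₁²/n₁ + s₂²/n₂) = √(9.0454 + 4.4620) = 3.6752
df (Welch-Satterthwaite) = (s₁²/n₁ + s₂²/n₂)² / [(s₁²/n₁)²/(n₁-1) + (s₂²/n₂)²/(n₂-1)] ≈ 31.41
t = (x̄₁ - x̄₂) / SE = (50.20 - 67.47) / 3.6752 = -17.27 / 3.6752 = -4.699
p-value < 0.0001

Since p-value < α = 0.05, we reject H₀.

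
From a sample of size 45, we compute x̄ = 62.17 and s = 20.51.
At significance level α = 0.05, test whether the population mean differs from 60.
One-sample t-test:
H₀: μ = 60
H₁: μ ≠ 60
df = n - 1 = 44
t = (x̄ - μ₀) / (s/√n) = (62.17 - 60) / (20.51/√45) = 0.710
p-value = 0.4816

Since p-value > α = 0.05, we fail to reject H₀.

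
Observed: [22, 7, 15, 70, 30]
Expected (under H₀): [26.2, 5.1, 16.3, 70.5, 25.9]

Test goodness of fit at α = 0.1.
Chi-square goodness of fit test:
H₀: observed counts match expected distribution
H₁: observed counts differ from expected distribution
df = k - 1 = 4
χ² = Σ(O - E)²/E
   = (22 - 26.2)²/26.2 + (7 - 5.1)²/5.1 + (15 - 16.3)²/16.3 + (70 - 70.5)²/70.5 + (30 - 25.9)²/25.9
   = 0.673 + 0.708 + 0.104 + 0.004 + 0.649
   = 2.14
p-value = 0.7105

Since p-value > α = 0.1, we fail to reject H₀.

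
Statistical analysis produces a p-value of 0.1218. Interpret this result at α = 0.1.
Since p = 0.1218 > α = 0.1, fail to reject H₀.
There is insufficient evidence to reject the null hypothesis; the result is not statistically significant at the 0.1 level.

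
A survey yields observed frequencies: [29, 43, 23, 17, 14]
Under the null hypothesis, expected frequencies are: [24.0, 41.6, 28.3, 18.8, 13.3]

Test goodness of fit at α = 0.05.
Chi-square goodness of fit test:
H₀: observed counts match expected distribution
H₁: observed counts differ from expected distribution
df = k - 1 = 4
χ² = Σ(O - E)²/E
   = (29 - 24.0)²/24.0 + (43 - 41.6)²/41.6 + (23 - 28.3)²/28.3 + (17 - 18.8)²/18.8 + (14 - 13.3)²/13.3
   = 1.042 + 0.047 + 0.993 + 0.172 + 0.037
   = 2.29
p-value = 0.6825

Since p-value > α = 0.05, we fail to reject H₀.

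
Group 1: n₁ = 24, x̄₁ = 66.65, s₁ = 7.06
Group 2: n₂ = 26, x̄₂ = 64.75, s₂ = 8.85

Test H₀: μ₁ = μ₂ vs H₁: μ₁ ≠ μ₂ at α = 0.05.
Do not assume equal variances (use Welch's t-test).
Welch's two-sample t-test:
H₀: μ₁ = μ₂
H₁: μ₁ ≠ μ₂
s₁²/n₁ = 7.06²/24 = 2.0768,  s₂²/n₂ = 8.85²/26 = 3.0124
SE = √(s₁²/n₁ + s₂²/n₂) = √(2.0768 + 3.0124) = 2.2559
df (Welch-Satterthwaite) = (s₁²/n₁ + s₂²/n₂)² / [(s₁²/n₁)²/(n₁-1) + (s₂²/n₂)²/(n₂-1)] ≈ 47.05
t = (x̄₁ - x̄₂) / SE = (66.65 - 64.75) / 2.2559 = 1.90 / 2.2559 = 0.842
p-value = 0.4039

Since p-value > α = 0.05, we fail to reject H₀.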